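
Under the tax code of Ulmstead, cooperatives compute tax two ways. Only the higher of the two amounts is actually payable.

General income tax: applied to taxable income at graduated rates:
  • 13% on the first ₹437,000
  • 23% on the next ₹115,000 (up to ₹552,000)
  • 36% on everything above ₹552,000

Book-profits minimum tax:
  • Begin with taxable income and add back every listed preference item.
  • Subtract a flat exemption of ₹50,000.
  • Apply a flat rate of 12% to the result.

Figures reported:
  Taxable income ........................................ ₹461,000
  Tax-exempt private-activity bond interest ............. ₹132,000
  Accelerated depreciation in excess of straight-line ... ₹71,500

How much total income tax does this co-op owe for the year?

₹73,740

Book-profits minimum tax:
  Adjusted income: ₹461,000 + ₹132,000 + ₹71,500 = ₹664,500
  Less exemption ₹50,000 → base ₹614,500
  ₹614,500 × 12% = ₹73,740

General income tax:
  ₹437,000 × 13% = ₹56,810
  ₹24,000 × 23% = ₹5,520
  → ₹62,330

₹73,740 > ₹62,330, so the book-profits minimum tax is the binding amount.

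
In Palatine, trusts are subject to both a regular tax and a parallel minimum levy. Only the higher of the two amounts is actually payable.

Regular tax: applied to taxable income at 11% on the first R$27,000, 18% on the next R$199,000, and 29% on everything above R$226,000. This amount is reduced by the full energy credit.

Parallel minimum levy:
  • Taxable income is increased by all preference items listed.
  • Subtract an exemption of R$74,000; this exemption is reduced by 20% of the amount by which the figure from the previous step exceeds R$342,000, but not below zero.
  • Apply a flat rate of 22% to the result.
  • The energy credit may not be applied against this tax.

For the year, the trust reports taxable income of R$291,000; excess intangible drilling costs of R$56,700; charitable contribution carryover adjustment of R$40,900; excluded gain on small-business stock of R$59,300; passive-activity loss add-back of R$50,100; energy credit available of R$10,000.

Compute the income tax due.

R$100,144

Parallel minimum levy:
  Adjusted income: R$291,000 + R$56,700 + R$40,900 + R$59,300 + R$50,100 = R$498,000
  Exemption: R$74,000 − 20% × (R$498,000 − R$342,000) = R$74,000 − R$31,200 = R$42,800
  Base: R$498,000 − R$42,800 = R$455,200
  R$455,200 × 22% = R$100,144

Regular tax:
  R$27,000 × 11% = R$2,970
  R$199,000 × 18% = R$35,820
  R$65,000 × 29% = R$18,850
  → R$57,640
  Less energy credit R$10,000 → R$47,640

R$100,144 > R$47,640, so the parallel minimum levy is the binding amount.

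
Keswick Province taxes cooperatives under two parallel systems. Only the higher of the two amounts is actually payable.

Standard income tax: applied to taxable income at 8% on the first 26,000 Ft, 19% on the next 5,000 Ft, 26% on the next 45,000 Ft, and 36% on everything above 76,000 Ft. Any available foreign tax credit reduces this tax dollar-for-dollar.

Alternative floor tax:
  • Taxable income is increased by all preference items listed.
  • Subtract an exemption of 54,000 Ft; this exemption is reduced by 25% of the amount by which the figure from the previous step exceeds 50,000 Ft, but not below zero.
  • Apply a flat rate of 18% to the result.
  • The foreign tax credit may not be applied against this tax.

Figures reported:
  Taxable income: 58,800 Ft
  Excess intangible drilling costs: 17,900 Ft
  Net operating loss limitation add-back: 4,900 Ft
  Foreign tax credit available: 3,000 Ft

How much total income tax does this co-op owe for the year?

Standard income tax:
  26,000 Ft × 8% = 2,080 Ft
  5,000 Ft × 19% = 950 Ft
  27,800 Ft × 26% = 7,228 Ft
  → 10,258 Ft
  Less foreign tax credit 3,000 Ft → 7,258 Ft

Alternative floor tax:
  Adjusted income: 58,800 Ft + 17,900 Ft + 4,900 Ft = 81,600 Ft
  Exemption: 54,000 Ft − 25% × (81,600 Ft − 50,000 Ft) = 54,000 Ft − 7,900 Ft = 46,100 Ft
  Base: 81,600 Ft − 46,100 Ft = 35,500 Ft
  35,500 Ft × 18% = 6,390 Ft

7,258 Ft > 6,390 Ft, so the standard income tax governs.

7,258 Ft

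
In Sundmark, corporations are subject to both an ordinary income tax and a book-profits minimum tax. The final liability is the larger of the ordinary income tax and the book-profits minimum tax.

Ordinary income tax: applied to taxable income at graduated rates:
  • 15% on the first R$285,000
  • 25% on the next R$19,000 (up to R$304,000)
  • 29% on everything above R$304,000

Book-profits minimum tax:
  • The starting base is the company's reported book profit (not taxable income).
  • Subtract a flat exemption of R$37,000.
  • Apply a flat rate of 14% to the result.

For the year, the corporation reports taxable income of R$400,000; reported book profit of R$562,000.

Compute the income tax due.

R$75,340

Ordinary income tax:
  R$285,000 × 15% = R$42,750
  R$19,000 × 25% = R$4,750
  R$96,000 × 29% = R$27,840
  → R$75,340

Book-profits minimum tax:
  Base (reported book profit): R$562,000
  Less exemption R$37,000 → base R$525,000
  R$525,000 × 14% = R$73,500

R$75,340 > R$73,500, so the ordinary income tax governs.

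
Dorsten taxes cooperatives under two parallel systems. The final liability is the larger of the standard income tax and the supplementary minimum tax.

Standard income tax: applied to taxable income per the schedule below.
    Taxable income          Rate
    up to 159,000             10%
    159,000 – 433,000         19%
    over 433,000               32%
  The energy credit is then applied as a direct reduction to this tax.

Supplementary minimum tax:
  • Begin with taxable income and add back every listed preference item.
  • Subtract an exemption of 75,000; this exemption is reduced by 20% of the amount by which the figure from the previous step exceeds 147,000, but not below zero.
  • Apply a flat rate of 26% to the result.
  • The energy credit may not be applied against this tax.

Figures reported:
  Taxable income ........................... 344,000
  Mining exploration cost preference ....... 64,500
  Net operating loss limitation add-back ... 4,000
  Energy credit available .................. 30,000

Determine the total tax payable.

101,556

Supplementary minimum tax:
  Adjusted income: 344,000 + 64,500 + 4,000 = 412,500
  Exemption: 75,000 − 20% × (412,500 − 147,000) = 75,000 − 53,100 = 21,900
  Base: 412,500 − 21,900 = 390,600
  390,600 × 26% = 101,556

Standard income tax:
  159,000 × 10% = 15,900
  185,000 × 19% = 35,150
  → 51,050
  Less energy credit 30,000 → 21,050

101,556 > 21,050, so the supplementary minimum tax is the binding amount.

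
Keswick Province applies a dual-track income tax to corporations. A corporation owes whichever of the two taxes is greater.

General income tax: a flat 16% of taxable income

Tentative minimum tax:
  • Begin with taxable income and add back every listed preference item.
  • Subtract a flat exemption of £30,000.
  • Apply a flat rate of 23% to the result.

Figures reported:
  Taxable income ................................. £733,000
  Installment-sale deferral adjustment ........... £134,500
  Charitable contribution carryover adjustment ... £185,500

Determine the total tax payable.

General income tax:
  £733,000 × 16% = £117,280

Tentative minimum tax:
  Adjusted income: £733,000 + £134,500 + £185,500 = £1,053,000
  Less exemption £30,000 → base £1,023,000
  £1,023,000 × 23% = £235,290

£235,290 > £117,280, so the tentative minimum tax is the binding amount.

£235,290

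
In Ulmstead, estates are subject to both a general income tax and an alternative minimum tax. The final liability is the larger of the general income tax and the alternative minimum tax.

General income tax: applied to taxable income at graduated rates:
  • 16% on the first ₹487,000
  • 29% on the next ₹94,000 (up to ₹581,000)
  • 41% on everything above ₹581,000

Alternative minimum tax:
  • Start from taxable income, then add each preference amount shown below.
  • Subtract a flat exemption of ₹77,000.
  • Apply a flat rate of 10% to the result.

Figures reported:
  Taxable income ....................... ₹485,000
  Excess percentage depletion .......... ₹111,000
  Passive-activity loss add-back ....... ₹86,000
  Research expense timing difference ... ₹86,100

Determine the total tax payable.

Alternative minimum tax:
  Adjusted income: ₹485,000 + ₹111,000 + ₹86,000 + ₹86,100 = ₹768,100
  Less exemption ₹77,000 → base ₹691,100
  ₹691,100 × 10% = ₹69,110

General income tax:
  ₹485,000 × 16% = ₹77,600

₹77,600 > ₹69,110, so the general income tax governs.

₹77,600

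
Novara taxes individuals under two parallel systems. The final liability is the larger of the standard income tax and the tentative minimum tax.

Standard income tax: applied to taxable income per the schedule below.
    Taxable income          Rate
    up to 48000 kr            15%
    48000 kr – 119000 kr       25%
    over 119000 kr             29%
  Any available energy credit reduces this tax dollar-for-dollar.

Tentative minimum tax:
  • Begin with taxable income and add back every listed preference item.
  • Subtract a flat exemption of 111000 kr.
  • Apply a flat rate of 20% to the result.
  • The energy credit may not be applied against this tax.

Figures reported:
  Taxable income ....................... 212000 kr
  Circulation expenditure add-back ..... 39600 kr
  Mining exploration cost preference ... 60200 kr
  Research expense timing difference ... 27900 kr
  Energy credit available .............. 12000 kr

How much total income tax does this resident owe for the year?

45740 kr

Tentative minimum tax:
  Adjusted income: 212000 kr + 39600 kr + 60200 kr + 27900 kr = 339700 kr
  Less exemption 111000 kr → base 228700 kr
  228700 kr × 20% = 45740 kr

Standard income tax:
  48000 kr × 15% = 7200 kr
  71000 kr × 25% = 17750 kr
  93000 kr × 29% = 26970 kr
  → 51920 kr
  Less energy credit 12000 kr → 39920 kr

45740 kr > 39920 kr, so the tentative minimum tax is the binding amount.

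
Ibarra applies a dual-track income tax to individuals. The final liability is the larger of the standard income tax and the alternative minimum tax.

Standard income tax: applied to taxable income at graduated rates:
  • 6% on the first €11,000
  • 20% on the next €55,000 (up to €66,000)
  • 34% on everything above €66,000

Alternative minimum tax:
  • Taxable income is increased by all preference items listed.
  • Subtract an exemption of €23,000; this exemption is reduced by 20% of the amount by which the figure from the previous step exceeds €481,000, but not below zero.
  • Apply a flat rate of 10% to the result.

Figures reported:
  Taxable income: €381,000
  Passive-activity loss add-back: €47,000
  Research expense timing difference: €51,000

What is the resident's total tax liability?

€118,760

Standard income tax:
  €11,000 × 6% = €660
  €55,000 × 20% = €11,000
  €315,000 × 34% = €107,100
  → €118,760

Alternative minimum tax:
  Adjusted income: €381,000 + €47,000 + €51,000 = €479,000
  Exemption: €479,000 ≤ €481,000, so full €23,000 applies
  Base: €479,000 − €23,000 = €456,000
  €456,000 × 10% = €45,600

€118,760 > €45,600, so the standard income tax governs.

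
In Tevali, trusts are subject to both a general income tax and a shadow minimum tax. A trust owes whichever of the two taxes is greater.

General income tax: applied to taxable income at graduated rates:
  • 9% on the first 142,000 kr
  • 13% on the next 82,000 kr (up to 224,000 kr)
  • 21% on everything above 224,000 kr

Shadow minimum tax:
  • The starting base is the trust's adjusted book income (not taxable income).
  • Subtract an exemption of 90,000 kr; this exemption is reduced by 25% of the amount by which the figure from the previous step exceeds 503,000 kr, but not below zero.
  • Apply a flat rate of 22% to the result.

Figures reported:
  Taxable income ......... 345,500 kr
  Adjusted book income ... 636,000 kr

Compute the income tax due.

General income tax:
  142,000 kr × 9% = 12,780 kr
  82,000 kr × 13% = 10,660 kr
  121,500 kr × 21% = 25,515 kr
  → 48,955 kr

Shadow minimum tax:
  Base (adjusted book income): 636,000 kr
  Exemption: 90,000 kr − 25% × (636,000 kr − 503,000 kr) = 90,000 kr − 33,250 kr = 56,750 kr
  Base: 636,000 kr − 56,750 kr = 579,250 kr
  579,250 kr × 22% = 127,435 kr

127,435 kr > 48,955 kr, so the shadow minimum tax is the binding amount.

127,435 kr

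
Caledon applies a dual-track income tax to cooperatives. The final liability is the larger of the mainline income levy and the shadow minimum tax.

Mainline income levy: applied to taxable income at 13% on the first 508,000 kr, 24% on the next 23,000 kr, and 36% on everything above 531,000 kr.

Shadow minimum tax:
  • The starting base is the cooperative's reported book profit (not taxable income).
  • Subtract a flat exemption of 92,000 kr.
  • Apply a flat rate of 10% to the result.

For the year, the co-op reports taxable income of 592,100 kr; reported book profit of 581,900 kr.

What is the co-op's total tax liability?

Shadow minimum tax:
  Base (reported book profit): 581,900 kr
  Less exemption 92,000 kr → base 489,900 kr
  489,900 kr × 10% = 48,990 kr

Mainline income levy:
  508,000 kr × 13% = 66,040 kr
  23,000 kr × 24% = 5,520 kr
  61,100 kr × 36% = 21,996 kr
  → 93,556 kr

93,556 kr > 48,990 kr, so the mainline income levy governs.

93,556 kr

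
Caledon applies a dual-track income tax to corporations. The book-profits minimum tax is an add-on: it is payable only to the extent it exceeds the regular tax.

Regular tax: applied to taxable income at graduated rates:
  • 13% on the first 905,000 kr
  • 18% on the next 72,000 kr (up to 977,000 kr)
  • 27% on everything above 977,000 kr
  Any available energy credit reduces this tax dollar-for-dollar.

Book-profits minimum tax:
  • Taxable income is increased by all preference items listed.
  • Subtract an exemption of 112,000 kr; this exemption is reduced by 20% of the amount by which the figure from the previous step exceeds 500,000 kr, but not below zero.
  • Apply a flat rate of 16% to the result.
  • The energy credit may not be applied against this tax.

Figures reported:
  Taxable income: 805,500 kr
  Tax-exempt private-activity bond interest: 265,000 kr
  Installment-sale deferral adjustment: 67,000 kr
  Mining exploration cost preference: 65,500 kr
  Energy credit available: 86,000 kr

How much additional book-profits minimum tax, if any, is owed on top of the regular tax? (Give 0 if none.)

173,765 kr

Regular tax:
  805,500 kr × 13% = 104,715 kr
  Less energy credit 86,000 kr → 18,715 kr

Book-profits minimum tax:
  Adjusted income: 805,500 kr + 265,000 kr + 67,000 kr + 65,500 kr = 1,203,000 kr
  Exemption: 20% × (1,203,000 kr − 500,000 kr) = 140,600 kr ≥ 112,000 kr, so the exemption is fully phased out
  Base: 1,203,000 kr − 0 kr = 1,203,000 kr
  1,203,000 kr × 16% = 192,480 kr

Excess of book-profits minimum tax over regular tax: 192,480 kr − 18,715 kr = 173,765 kr.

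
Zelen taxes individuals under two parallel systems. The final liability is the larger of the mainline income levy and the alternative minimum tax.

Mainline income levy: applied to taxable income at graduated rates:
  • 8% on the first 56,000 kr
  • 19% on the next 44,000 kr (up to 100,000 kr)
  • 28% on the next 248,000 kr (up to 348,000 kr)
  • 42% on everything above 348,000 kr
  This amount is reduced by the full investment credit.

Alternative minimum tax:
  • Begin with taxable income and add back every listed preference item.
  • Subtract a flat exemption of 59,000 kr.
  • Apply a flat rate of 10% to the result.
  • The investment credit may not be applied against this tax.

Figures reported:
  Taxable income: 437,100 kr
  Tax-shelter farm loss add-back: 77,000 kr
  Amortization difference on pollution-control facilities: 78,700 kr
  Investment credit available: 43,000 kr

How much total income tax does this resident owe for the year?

Alternative minimum tax:
  Adjusted income: 437,100 kr + 77,000 kr + 78,700 kr = 592,800 kr
  Less exemption 59,000 kr → base 533,800 kr
  533,800 kr × 10% = 53,380 kr

Mainline income levy:
  56,000 kr × 8% = 4,480 kr
  44,000 kr × 19% = 8,360 kr
  248,000 kr × 28% = 69,440 kr
  89,100 kr × 42% = 37,422 kr
  → 119,702 kr
  Less investment credit 43,000 kr → 76,702 kr

76,702 kr > 53,380 kr, so the mainline income levy governs.

76,702 kr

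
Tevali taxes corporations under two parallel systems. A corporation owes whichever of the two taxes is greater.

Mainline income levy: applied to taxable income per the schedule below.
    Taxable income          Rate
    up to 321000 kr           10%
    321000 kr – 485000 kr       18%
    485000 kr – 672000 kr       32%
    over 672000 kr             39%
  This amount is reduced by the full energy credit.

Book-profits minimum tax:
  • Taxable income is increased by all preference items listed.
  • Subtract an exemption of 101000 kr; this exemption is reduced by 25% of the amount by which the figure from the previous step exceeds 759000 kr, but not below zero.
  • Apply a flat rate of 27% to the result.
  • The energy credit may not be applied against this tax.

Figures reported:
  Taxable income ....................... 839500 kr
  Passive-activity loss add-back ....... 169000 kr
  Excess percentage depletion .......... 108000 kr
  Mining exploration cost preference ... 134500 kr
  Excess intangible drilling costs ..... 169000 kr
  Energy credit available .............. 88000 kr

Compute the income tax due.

383400 kr

Mainline income levy:
  321000 kr × 10% = 32100 kr
  164000 kr × 18% = 29520 kr
  187000 kr × 32% = 59840 kr
  167500 kr × 39% = 65325 kr
  → 186785 kr
  Less energy credit 88000 kr → 98785 kr

Book-profits minimum tax:
  Adjusted income: 839500 kr + 169000 kr + 108000 kr + 134500 kr + 169000 kr = 1420000 kr
  Exemption: 25% × (1420000 kr − 759000 kr) = 165250 kr ≥ 101000 kr, so the exemption is fully phased out
  Base: 1420000 kr − 0 kr = 1420000 kr
  1420000 kr × 27% = 383400 kr

383400 kr > 98785 kr, so the book-profits minimum tax is the binding amount.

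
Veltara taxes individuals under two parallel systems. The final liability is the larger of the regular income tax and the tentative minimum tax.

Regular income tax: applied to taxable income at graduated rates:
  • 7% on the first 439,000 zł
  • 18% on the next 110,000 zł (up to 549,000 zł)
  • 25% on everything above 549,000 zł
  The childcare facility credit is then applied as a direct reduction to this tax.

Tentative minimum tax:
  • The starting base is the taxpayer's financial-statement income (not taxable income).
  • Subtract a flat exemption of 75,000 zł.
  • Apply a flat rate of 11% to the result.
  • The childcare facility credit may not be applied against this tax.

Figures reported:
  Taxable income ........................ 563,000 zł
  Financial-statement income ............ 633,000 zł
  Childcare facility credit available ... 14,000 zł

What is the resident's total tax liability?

Tentative minimum tax:
  Base (financial-statement income): 633,000 zł
  Less exemption 75,000 zł → base 558,000 zł
  558,000 zł × 11% = 61,380 zł

Regular income tax:
  439,000 zł × 7% = 30,730 zł
  110,000 zł × 18% = 19,800 zł
  14,000 zł × 25% = 3,500 zł
  → 54,030 zł
  Less childcare facility credit 14,000 zł → 40,030 zł

61,380 zł > 40,030 zł, so the tentative minimum tax is the binding amount.

61,380 zł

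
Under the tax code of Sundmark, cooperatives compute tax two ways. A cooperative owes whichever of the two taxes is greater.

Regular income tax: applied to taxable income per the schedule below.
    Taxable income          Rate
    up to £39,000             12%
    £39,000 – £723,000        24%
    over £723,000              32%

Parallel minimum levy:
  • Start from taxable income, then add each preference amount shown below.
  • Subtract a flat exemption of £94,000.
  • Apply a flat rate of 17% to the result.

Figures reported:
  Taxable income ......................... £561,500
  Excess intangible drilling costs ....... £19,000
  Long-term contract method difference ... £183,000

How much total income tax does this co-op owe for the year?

£130,080

Parallel minimum levy:
  Adjusted income: £561,500 + £19,000 + £183,000 = £763,500
  Less exemption £94,000 → base £669,500
  £669,500 × 17% = £113,815

Regular income tax:
  £39,000 × 12% = £4,680
  £522,500 × 24% = £125,400
  → £130,080

£130,080 > £113,815, so the regular income tax governs.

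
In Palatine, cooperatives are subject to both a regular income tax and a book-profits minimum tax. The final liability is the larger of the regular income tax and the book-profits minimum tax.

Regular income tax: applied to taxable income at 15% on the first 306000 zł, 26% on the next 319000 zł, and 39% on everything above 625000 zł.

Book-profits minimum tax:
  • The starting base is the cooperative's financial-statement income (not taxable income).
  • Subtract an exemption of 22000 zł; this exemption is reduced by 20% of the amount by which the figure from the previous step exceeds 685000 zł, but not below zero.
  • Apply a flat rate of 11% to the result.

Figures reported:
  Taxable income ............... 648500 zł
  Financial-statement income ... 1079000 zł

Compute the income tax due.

138005 zł

Book-profits minimum tax:
  Base (financial-statement income): 1079000 zł
  Exemption: 20% × (1079000 zł − 685000 zł) = 78800 zł ≥ 22000 zł, so the exemption is fully phased out
  Base: 1079000 zł − 0 zł = 1079000 zł
  1079000 zł × 11% = 118690 zł

Regular income tax:
  306000 zł × 15% = 45900 zł
  319000 zł × 26% = 82940 zł
  23500 zł × 39% = 9165 zł
  → 138005 zł

138005 zł > 118690 zł, so the regular income tax governs.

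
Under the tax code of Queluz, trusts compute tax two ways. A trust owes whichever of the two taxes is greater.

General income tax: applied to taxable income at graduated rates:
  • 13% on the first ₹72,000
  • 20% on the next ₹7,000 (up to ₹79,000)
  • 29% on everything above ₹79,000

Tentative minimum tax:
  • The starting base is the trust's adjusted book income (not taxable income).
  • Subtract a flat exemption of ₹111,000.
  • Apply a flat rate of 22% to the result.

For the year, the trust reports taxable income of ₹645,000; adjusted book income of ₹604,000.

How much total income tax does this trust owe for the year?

Tentative minimum tax:
  Base (adjusted book income): ₹604,000
  Less exemption ₹111,000 → base ₹493,000
  ₹493,000 × 22% = ₹108,460

General income tax:
  ₹72,000 × 13% = ₹9,360
  ₹7,000 × 20% = ₹1,400
  ₹566,000 × 29% = ₹164,140
  → ₹174,900

₹174,900 > ₹108,460, so the general income tax governs.

₹174,900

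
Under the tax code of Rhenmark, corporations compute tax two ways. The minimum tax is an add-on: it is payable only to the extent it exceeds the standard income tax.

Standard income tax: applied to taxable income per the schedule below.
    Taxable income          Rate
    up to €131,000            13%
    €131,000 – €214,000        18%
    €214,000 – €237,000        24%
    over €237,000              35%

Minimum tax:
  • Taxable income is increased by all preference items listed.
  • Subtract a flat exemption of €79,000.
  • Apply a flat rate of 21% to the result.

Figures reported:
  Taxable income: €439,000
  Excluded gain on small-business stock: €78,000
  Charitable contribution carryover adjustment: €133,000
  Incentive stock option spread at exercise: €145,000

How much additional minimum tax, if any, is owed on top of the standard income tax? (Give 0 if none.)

€42,170

Standard income tax:
  €131,000 × 13% = €17,030
  €83,000 × 18% = €14,940
  €23,000 × 24% = €5,520
  €202,000 × 35% = €70,700
  → €108,190

Minimum tax:
  Adjusted income: €439,000 + €78,000 + €133,000 + €145,000 = €795,000
  Less exemption €79,000 → base €716,000
  €716,000 × 21% = €150,360

Excess of minimum tax over standard income tax: €150,360 − €108,190 = €42,170.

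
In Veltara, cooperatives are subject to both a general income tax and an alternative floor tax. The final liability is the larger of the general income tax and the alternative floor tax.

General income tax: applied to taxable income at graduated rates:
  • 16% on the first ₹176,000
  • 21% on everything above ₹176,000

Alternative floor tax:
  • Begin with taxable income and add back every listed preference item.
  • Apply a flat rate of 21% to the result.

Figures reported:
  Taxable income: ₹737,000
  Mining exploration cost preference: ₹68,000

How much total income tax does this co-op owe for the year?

₹169,050

Alternative floor tax:
  Adjusted income: ₹737,000 + ₹68,000 = ₹805,000
  ₹805,000 × 21% = ₹169,050

General income tax:
  ₹176,000 × 16% = ₹28,160
  ₹561,000 × 21% = ₹117,810
  → ₹145,970

₹169,050 > ₹145,970, so the alternative floor tax is the binding amount.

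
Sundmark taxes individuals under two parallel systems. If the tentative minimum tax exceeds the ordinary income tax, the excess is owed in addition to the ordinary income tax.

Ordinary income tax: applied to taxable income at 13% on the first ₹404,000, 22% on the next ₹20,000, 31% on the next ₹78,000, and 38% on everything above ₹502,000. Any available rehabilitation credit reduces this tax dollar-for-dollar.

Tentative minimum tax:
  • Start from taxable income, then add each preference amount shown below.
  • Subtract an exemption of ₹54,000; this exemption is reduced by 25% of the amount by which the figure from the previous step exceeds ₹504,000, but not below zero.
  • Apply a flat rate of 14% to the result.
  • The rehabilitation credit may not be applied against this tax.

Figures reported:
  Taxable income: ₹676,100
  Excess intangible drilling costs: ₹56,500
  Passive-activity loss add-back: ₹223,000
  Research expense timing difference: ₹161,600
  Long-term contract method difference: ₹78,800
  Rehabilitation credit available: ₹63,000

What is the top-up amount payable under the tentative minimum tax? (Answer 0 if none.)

₹83,182

Tentative minimum tax:
  Adjusted income: ₹676,100 + ₹56,500 + ₹223,000 + ₹161,600 + ₹78,800 = ₹1,196,000
  Exemption: 25% × (₹1,196,000 − ₹504,000) = ₹173,000 ≥ ₹54,000, so the exemption is fully phased out
  Base: ₹1,196,000 − ₹0 = ₹1,196,000
  ₹1,196,000 × 14% = ₹167,440

Ordinary income tax:
  ₹404,000 × 13% = ₹52,520
  ₹20,000 × 22% = ₹4,400
  ₹78,000 × 31% = ₹24,180
  ₹174,100 × 38% = ₹66,158
  → ₹147,258
  Less rehabilitation credit ₹63,000 → ₹84,258

Excess of tentative minimum tax over ordinary income tax: ₹167,440 − ₹84,258 = ₹83,182.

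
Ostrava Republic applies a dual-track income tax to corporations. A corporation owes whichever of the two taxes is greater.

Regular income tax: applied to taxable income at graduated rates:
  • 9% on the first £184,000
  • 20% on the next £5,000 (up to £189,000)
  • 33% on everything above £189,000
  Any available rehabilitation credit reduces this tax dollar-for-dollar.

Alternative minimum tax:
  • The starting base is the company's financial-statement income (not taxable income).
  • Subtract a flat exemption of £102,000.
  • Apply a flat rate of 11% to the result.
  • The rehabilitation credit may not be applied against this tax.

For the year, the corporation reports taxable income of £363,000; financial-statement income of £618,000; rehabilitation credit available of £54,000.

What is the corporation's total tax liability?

£56,760

Regular income tax:
  £184,000 × 9% = £16,560
  £5,000 × 20% = £1,000
  £174,000 × 33% = £57,420
  → £74,980
  Less rehabilitation credit £54,000 → £20,980

Alternative minimum tax:
  Base (financial-statement income): £618,000
  Less exemption £102,000 → base £516,000
  £516,000 × 11% = £56,760

£56,760 > £20,980, so the alternative minimum tax is the binding amount.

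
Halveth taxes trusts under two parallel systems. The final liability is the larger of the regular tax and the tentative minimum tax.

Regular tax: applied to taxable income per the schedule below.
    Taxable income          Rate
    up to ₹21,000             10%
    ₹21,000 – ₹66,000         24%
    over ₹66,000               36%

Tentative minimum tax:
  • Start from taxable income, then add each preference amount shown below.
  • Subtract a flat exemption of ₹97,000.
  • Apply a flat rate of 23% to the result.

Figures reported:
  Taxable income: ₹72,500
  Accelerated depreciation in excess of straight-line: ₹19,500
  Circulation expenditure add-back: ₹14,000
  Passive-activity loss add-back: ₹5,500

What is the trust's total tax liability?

Tentative minimum tax:
  Adjusted income: ₹72,500 + ₹19,500 + ₹14,000 + ₹5,500 = ₹111,500
  Less exemption ₹97,000 → base ₹14,500
  ₹14,500 × 23% = ₹3,335

Regular tax:
  ₹21,000 × 10% = ₹2,100
  ₹45,000 × 24% = ₹10,800
  ₹6,500 × 36% = ₹2,340
  → ₹15,240

₹15,240 > ₹3,335, so the regular tax governs.

₹15,240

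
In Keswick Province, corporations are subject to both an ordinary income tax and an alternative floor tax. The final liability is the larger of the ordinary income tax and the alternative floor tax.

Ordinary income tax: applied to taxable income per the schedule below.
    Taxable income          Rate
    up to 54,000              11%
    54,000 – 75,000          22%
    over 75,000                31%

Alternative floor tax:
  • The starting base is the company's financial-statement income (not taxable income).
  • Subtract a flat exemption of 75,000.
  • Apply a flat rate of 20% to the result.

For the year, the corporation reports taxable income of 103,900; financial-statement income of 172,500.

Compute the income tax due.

Alternative floor tax:
  Base (financial-statement income): 172,500
  Less exemption 75,000 → base 97,500
  97,500 × 20% = 19,500

Ordinary income tax:
  54,000 × 11% = 5,940
  21,000 × 22% = 4,620
  28,900 × 31% = 8,959
  → 19,519

19,519 > 19,500, so the ordinary income tax governs.

19,519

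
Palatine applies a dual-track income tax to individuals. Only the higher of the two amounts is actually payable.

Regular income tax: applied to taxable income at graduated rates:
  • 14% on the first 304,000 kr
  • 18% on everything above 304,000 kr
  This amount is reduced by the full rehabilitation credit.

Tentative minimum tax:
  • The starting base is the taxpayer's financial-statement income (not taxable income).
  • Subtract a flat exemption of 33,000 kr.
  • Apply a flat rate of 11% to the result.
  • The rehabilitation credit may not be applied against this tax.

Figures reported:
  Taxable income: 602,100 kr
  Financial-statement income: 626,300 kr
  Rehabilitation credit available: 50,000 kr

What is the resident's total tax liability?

Tentative minimum tax:
  Base (financial-statement income): 626,300 kr
  Less exemption 33,000 kr → base 593,300 kr
  593,300 kr × 11% = 65,263 kr

Regular income tax:
  304,000 kr × 14% = 42,560 kr
  298,100 kr × 18% = 53,658 kr
  → 96,218 kr
  Less rehabilitation credit 50,000 kr → 46,218 kr

65,263 kr > 46,218 kr, so the tentative minimum tax is the binding amount.

65,263 kr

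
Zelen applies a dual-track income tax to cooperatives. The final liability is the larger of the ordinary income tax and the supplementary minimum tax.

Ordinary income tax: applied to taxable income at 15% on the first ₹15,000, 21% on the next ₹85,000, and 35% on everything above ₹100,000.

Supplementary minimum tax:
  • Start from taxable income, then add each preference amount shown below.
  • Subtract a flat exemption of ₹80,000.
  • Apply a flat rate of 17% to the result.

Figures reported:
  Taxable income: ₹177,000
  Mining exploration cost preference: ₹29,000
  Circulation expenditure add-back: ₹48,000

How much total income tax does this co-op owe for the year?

Ordinary income tax:
  ₹15,000 × 15% = ₹2,250
  ₹85,000 × 21% = ₹17,850
  ₹77,000 × 35% = ₹26,950
  → ₹47,050

Supplementary minimum tax:
  Adjusted income: ₹177,000 + ₹29,000 + ₹48,000 = ₹254,000
  Less exemption ₹80,000 → base ₹174,000
  ₹174,000 × 17% = ₹29,580

₹47,050 > ₹29,580, so the ordinary income tax governs.

₹47,050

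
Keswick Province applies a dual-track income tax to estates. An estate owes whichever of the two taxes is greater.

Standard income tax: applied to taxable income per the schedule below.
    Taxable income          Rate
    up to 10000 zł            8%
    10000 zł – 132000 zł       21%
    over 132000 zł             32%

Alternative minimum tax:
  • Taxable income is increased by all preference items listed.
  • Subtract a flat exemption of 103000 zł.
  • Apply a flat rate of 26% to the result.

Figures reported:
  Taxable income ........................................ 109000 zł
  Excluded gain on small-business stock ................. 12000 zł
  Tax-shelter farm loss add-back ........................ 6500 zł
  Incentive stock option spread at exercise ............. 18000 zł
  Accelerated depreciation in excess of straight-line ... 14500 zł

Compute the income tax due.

21590 zł

Alternative minimum tax:
  Adjusted income: 109000 zł + 12000 zł + 6500 zł + 18000 zł + 14500 zł = 160000 zł
  Less exemption 103000 zł → base 57000 zł
  57000 zł × 26% = 14820 zł

Standard income tax:
  10000 zł × 8% = 800 zł
  99000 zł × 21% = 20790 zł
  → 21590 zł

21590 zł > 14820 zł, so the standard income tax governs.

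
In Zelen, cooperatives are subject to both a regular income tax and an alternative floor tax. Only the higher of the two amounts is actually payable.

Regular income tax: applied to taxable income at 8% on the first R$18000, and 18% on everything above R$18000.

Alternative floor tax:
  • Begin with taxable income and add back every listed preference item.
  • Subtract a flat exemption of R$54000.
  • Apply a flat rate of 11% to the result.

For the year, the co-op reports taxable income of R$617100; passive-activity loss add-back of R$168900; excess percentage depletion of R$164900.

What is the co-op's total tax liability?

R$109278

Regular income tax:
  R$18000 × 8% = R$1440
  R$599100 × 18% = R$107838
  → R$109278

Alternative floor tax:
  Adjusted income: R$617100 + R$168900 + R$164900 = R$950900
  Less exemption R$54000 → base R$896900
  R$896900 × 11% = R$98659

R$109278 > R$98659, so the regular income tax governs.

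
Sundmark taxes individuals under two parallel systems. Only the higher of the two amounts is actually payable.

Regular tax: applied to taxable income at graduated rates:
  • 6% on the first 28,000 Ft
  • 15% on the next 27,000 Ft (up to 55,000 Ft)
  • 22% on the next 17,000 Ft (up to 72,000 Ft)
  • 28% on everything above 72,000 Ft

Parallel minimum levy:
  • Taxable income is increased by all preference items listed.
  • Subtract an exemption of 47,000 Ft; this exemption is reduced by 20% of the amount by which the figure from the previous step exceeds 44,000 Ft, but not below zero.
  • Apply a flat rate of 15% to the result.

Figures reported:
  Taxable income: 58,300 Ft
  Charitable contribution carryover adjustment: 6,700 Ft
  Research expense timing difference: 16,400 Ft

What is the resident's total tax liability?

6,456 Ft

Regular tax:
  28,000 Ft × 6% = 1,680 Ft
  27,000 Ft × 15% = 4,050 Ft
  3,300 Ft × 22% = 726 Ft
  → 6,456 Ft

Parallel minimum levy:
  Adjusted income: 58,300 Ft + 6,700 Ft + 16,400 Ft = 81,400 Ft
  Exemption: 47,000 Ft − 20% × (81,400 Ft − 44,000 Ft) = 47,000 Ft − 7,480 Ft = 39,520 Ft
  Base: 81,400 Ft − 39,520 Ft = 41,880 Ft
  41,880 Ft × 15% = 6,282 Ft

6,456 Ft > 6,282 Ft, so the regular tax governs.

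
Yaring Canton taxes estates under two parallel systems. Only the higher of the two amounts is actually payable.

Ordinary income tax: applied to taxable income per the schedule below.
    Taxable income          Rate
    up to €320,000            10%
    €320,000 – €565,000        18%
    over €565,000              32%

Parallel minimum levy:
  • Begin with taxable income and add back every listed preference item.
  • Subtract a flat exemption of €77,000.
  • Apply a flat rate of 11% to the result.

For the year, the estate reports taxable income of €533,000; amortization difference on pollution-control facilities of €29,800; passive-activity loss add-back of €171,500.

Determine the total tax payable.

Ordinary income tax:
  €320,000 × 10% = €32,000
  €213,000 × 18% = €38,340
  → €70,340

Parallel minimum levy:
  Adjusted income: €533,000 + €29,800 + €171,500 = €734,300
  Less exemption €77,000 → base €657,300
  €657,300 × 11% = €72,303

€72,303 > €70,340, so the parallel minimum levy is the binding amount.

€72,303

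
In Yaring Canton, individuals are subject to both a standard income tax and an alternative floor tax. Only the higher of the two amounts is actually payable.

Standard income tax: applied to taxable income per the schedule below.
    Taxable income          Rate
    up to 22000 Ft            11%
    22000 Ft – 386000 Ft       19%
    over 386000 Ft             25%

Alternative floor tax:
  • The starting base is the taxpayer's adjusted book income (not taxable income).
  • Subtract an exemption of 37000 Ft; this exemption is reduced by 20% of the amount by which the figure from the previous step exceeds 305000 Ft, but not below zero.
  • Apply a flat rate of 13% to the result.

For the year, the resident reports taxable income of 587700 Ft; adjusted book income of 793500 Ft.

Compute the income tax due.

Alternative floor tax:
  Base (adjusted book income): 793500 Ft
  Exemption: 20% × (793500 Ft − 305000 Ft) = 97700 Ft ≥ 37000 Ft, so the exemption is fully phased out
  Base: 793500 Ft − 0 Ft = 793500 Ft
  793500 Ft × 13% = 103155 Ft

Standard income tax:
  22000 Ft × 11% = 2420 Ft
  364000 Ft × 19% = 69160 Ft
  201700 Ft × 25% = 50425 Ft
  → 122005 Ft

122005 Ft > 103155 Ft, so the standard income tax governs.

122005 Ft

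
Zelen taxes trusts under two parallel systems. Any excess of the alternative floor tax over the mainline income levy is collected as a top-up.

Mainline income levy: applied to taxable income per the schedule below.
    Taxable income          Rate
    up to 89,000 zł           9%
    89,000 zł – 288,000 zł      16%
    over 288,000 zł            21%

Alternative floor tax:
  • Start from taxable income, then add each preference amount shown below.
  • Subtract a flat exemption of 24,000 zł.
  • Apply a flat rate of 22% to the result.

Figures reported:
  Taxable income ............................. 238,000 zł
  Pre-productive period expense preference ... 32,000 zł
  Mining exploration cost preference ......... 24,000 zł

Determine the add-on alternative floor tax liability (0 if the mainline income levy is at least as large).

Alternative floor tax:
  Adjusted income: 238,000 zł + 32,000 zł + 24,000 zł = 294,000 zł
  Less exemption 24,000 zł → base 270,000 zł
  270,000 zł × 22% = 59,400 zł

Mainline income levy:
  89,000 zł × 9% = 8,010 zł
  149,000 zł × 16% = 23,840 zł
  → 31,850 zł

Excess of alternative floor tax over mainline income levy: 59,400 zł − 31,850 zł = 27,550 zł.

27,550 zł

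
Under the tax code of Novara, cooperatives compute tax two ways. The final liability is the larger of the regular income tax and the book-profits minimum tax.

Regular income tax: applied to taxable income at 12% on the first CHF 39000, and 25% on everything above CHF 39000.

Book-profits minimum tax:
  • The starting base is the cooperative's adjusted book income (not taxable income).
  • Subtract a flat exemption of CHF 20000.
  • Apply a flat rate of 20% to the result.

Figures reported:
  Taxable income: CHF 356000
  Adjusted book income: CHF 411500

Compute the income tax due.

CHF 83930

Book-profits minimum tax:
  Base (adjusted book income): CHF 411500
  Less exemption CHF 20000 → base CHF 391500
  CHF 391500 × 20% = CHF 78300

Regular income tax:
  CHF 39000 × 12% = CHF 4680
  CHF 317000 × 25% = CHF 79250
  → CHF 83930

CHF 83930 > CHF 78300, so the regular income tax governs.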